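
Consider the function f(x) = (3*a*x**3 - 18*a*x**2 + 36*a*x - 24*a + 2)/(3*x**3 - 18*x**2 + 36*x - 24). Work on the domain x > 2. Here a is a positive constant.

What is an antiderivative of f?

Any candidate F(x) must reproduce f(x) exactly when differentiated.
Check: d/dx[a*x - 3/(3*x - 6)**2] = (3*a*x**3 - 18*a*x**2 + 36*a*x - 24*a + 2)/(3*x**3 - 18*x**2 + 36*x - 24) = f(x).

An antiderivative is F(x) = a*x - 3/(3*x - 6)**2.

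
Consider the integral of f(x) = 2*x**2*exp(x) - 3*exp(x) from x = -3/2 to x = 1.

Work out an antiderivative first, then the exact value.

f has the shape u'v + uv' for u = 2*x**2 - 4*x + 1 and v = exp(x) — it is the derivative of the product u*v.
F(x) = 2*x**2*exp(x) - 4*x*exp(x) + exp(x) is an antiderivative of f.
Check: d/dx[2*x**2*exp(x) - 4*x*exp(x) + exp(x)] = 2*x**2*exp(x) - 3*exp(x) = f(x).
F(1) = -exp(1); F(-3/2) = 23*exp(-3/2)/2.
Integral = F(1) - F(-3/2) = -exp(1) - 23*exp(-3/2)/2.

Antiderivative: F(x) = 2*x**2*exp(x) - 4*x*exp(x) + exp(x); value = -exp(1) - 23*exp(-3/2)/2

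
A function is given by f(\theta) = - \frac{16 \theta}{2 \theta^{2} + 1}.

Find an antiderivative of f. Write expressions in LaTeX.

f matches the chain-rule pattern g'(h)*h' with inner function h(\theta) = 2 \theta^{2} + 1; substituting u = h(\theta) collapses the integral.
Check: d/d\theta[- 4 \log{\left(2 \theta^{2} + 1 \right)}] = - \frac{16 \theta}{2 \theta^{2} + 1} = f(\theta).

An antiderivative is F(\theta) = - 4 \log{\left(2 \theta^{2} + 1 \right)}.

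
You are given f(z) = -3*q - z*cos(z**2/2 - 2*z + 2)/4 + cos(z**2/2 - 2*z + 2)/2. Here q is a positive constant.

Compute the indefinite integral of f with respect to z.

Integrate term by term and add the pieces.
Check: d/dz[-3*q*z - sin(z**2/2 - 2*z + 2)/4] = -3*q - z*cos(z**2/2 - 2*z + 2)/4 + cos(z**2/2 - 2*z + 2)/2 = f(z).

F(z) = -3*q*z - sin(z**2/2 - 2*z + 2)/4 + C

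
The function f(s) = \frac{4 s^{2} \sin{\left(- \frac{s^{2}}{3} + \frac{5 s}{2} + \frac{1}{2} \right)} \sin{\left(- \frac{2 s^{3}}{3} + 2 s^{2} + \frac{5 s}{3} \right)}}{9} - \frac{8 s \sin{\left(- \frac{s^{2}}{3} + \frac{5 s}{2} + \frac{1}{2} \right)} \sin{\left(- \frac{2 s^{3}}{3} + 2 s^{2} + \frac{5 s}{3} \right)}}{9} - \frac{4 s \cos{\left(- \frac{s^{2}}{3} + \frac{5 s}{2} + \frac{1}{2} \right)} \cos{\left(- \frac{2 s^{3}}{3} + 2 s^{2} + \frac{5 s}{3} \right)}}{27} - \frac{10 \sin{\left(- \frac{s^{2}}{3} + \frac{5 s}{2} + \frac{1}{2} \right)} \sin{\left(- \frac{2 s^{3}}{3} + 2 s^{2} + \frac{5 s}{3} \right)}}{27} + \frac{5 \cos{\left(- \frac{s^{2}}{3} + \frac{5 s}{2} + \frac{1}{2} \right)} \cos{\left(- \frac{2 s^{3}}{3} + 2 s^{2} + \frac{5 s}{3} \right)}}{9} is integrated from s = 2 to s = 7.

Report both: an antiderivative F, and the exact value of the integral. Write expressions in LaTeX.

f has the shape u'v + uv' for u = \frac{2 \cos{\left(- \frac{2 s^{3}}{3} + 2 s^{2} + \frac{5 s}{3} \right)}}{9} and v = \sin{\left(- \frac{s^{2}}{3} + \frac{5 s}{2} + \frac{1}{2} \right)} — it is the derivative of the product u*v.
F(s) = \frac{2 \sin{\left(- \frac{s^{2}}{3} + \frac{5 s}{2} + \frac{1}{2} \right)} \cos{\left(- \frac{2 s^{3}}{3} + 2 s^{2} + \frac{5 s}{3} \right)}}{9} is an antiderivative of f.
Check: d/ds[\frac{2 \sin{\left(- \frac{s^{2}}{3} + \frac{5 s}{2} + \frac{1}{2} \right)} \cos{\left(- \frac{2 s^{3}}{3} + 2 s^{2} + \frac{5 s}{3} \right)}}{9}] = \frac{4 s^{2} \sin{\left(- \frac{s^{2}}{3} + \frac{5 s}{2} + \frac{1}{2} \right)} \sin{\left(- \frac{2 s^{3}}{3} + 2 s^{2} + \frac{5 s}{3} \right)}}{9} - \frac{8 s \sin{\left(- \frac{s^{2}}{3} + \frac{5 s}{2} + \frac{1}{2} \right)} \sin{\left(- \frac{2 s^{3}}{3} + 2 s^{2} + \frac{5 s}{3} \right)}}{9} - \frac{4 s \cos{\left(- \frac{s^{2}}{3} + \frac{5 s}{2} + \frac{1}{2} \right)} \cos{\left(- \frac{2 s^{3}}{3} + 2 s^{2} + \frac{5 s}{3} \right)}}{27} - \frac{10 \sin{\left(- \frac{s^{2}}{3} + \frac{5 s}{2} + \frac{1}{2} \right)} \sin{\left(- \frac{2 s^{3}}{3} + 2 s^{2} + \frac{5 s}{3} \right)}}{27} + \frac{5 \cos{\left(- \frac{s^{2}}{3} + \frac{5 s}{2} + \frac{1}{2} \right)} \cos{\left(- \frac{2 s^{3}}{3} + 2 s^{2} + \frac{5 s}{3} \right)}}{9} = f(s).
F(7) = \frac{2 \sin{\left(\frac{5}{3} \right)} \cos{\left(119 \right)}}{9}; F(2) = \frac{2 \sin{\left(\frac{25}{6} \right)} \cos{\left(6 \right)}}{9}.
Integral = F(7) - F(2) = - \frac{2 \sin{\left(\frac{25}{6} \right)} \cos{\left(6 \right)}}{9} + \frac{2 \sin{\left(\frac{5}{3} \right)} \cos{\left(119 \right)}}{9}.

Antiderivative: F(s) = \frac{2 \sin{\left(- \frac{s^{2}}{3} + \frac{5 s}{2} + \frac{1}{2} \right)} \cos{\left(- \frac{2 s^{3}}{3} + 2 s^{2} + \frac{5 s}{3} \right)}}{9}; value = - \frac{2 \sin{\left(\frac{25}{6} \right)} \cos{\left(6 \right)}}{9} + \frac{2 \sin{\left(\frac{5}{3} \right)} \cos{\left(119 \right)}}{9}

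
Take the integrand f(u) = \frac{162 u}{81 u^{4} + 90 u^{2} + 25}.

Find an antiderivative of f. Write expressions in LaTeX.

The substitution w = 3 u^{2} + \frac{5}{3} works: f is exactly (dF/dw)*(dw/du) for that inner function.
Check: d/du[- \frac{9}{9 u^{2} + 5}] = \frac{162 u}{81 u^{4} + 90 u^{2} + 25} = f(u).

An antiderivative is F(u) = - \frac{9}{9 u^{2} + 5}.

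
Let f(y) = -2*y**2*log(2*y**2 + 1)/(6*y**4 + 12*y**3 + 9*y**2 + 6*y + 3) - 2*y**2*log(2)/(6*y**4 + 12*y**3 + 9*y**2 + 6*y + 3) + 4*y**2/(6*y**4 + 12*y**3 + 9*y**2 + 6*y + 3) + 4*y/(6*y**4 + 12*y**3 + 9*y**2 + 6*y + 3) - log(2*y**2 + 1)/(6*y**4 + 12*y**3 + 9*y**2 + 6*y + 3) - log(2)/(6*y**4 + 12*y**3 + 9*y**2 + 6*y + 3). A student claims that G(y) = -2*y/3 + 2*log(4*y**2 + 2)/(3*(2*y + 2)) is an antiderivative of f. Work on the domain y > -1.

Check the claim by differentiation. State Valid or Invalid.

d/dy[G] = (-4*y**4 - 8*y**3 - 2*y**2*log(2*y**2 + 1) - 2*y**2 - 2*y**2*log(2) - log(2*y**2 + 1) - 2 - log(2))/(6*y**4 + 12*y**3 + 9*y**2 + 6*y + 3)
d/dy[G] - f(y) = -2/3 != 0.

Invalid: d/dy[G] - f = -2/3, which is not 0.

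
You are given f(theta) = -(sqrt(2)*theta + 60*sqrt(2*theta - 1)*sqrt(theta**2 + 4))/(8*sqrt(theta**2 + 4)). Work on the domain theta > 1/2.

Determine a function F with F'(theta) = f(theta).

An antiderivative is F(theta) = -5*(2*theta - 1)**(3/2)/2 - sqrt(theta**2/2 + 2)/4.

Recover f(theta) by differentiating a candidate F(theta); any mismatch rules it out.
Check: d/dtheta[-5*(2*theta - 1)**(3/2)/2 - sqrt(theta**2/2 + 2)/4] = (-sqrt(2)*theta - 60*sqrt(2*theta - 1)*sqrt(theta**2 + 4))/(8*sqrt(theta**2 + 4)), which equals f(theta).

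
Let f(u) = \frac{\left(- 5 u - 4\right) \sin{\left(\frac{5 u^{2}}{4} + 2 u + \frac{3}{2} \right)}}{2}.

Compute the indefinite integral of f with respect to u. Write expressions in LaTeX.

F(u) = \cos{\left(\frac{5 u^{2}}{4} + 2 u + \frac{3}{2} \right)} + C

f matches the chain-rule pattern g'(h)*h' with inner function h(u) = \frac{5 u^{2}}{4} + 2 u + \frac{3}{2}; substituting w = h(u) collapses the integral.
Check: d/du[\cos{\left(\frac{5 u^{2}}{4} + 2 u + \frac{3}{2} \right)}] = - \frac{5 u \sin{\left(\frac{5 u^{2}}{4} + 2 u + \frac{3}{2} \right)}}{2} - 2 \sin{\left(\frac{5 u^{2}}{4} + 2 u + \frac{3}{2} \right)}, which equals f(u).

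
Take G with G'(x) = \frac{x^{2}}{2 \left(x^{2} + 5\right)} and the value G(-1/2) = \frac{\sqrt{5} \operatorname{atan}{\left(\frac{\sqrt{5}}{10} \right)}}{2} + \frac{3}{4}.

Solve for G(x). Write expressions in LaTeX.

G(x) = \frac{x}{2} - \frac{\sqrt{5} \operatorname{atan}{\left(\frac{\sqrt{5} x}{5} \right)}}{2} + 1

A first test for any G(x): its x-derivative must equal the given G'(x).
A general antiderivative is \frac{x}{2} - \frac{\sqrt{5} \operatorname{atan}{\left(\frac{\sqrt{5} x}{5} \right)}}{2} + C.
The condition gives C = \frac{\sqrt{5} \operatorname{atan}{\left(\frac{\sqrt{5}}{10} \right)}}{2} + \frac{3}{4} - (- \frac{1}{4} + \frac{\sqrt{5} \operatorname{atan}{\left(\frac{\sqrt{5}}{10} \right)}}{2}) = 1.
So G(x) = \frac{x}{2} - \frac{\sqrt{5} \operatorname{atan}{\left(\frac{\sqrt{5} x}{5} \right)}}{2} + 1.
Check: d/dx[\frac{x}{2} - \frac{\sqrt{5} \operatorname{atan}{\left(\frac{\sqrt{5} x}{5} \right)}}{2} + 1] = \frac{x^{2}}{2 x^{2} + 10}, which equals G'(x).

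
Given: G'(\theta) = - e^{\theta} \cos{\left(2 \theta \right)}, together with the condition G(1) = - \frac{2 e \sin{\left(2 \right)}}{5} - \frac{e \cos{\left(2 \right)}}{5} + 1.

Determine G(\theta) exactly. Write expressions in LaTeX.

G(\theta) = \frac{- 2 e^{\theta} \sin{\left(2 \theta \right)} - e^{\theta} \cos{\left(2 \theta \right)} + 5}{5}

Since d/d\theta undoes antidifferentiation here, G(\theta) must give back the stated G'(\theta).
A general antiderivative is - \frac{2 e^{\theta} \sin{\left(2 \theta \right)}}{5} - \frac{e^{\theta} \cos{\left(2 \theta \right)}}{5} + C.
The condition gives C = - \frac{2 e \sin{\left(2 \right)}}{5} - \frac{e \cos{\left(2 \right)}}{5} + 1 - (- \frac{2 e \sin{\left(2 \right)}}{5} - \frac{e \cos{\left(2 \right)}}{5}) = 1.
So G(\theta) = \frac{- 2 e^{\theta} \sin{\left(2 \theta \right)} - e^{\theta} \cos{\left(2 \theta \right)} + 5}{5}.
Check: d/d\theta[\frac{- 2 e^{\theta} \sin{\left(2 \theta \right)} - e^{\theta} \cos{\left(2 \theta \right)} + 5}{5}] = - e^{\theta} \cos{\left(2 \theta \right)} = G'(\theta).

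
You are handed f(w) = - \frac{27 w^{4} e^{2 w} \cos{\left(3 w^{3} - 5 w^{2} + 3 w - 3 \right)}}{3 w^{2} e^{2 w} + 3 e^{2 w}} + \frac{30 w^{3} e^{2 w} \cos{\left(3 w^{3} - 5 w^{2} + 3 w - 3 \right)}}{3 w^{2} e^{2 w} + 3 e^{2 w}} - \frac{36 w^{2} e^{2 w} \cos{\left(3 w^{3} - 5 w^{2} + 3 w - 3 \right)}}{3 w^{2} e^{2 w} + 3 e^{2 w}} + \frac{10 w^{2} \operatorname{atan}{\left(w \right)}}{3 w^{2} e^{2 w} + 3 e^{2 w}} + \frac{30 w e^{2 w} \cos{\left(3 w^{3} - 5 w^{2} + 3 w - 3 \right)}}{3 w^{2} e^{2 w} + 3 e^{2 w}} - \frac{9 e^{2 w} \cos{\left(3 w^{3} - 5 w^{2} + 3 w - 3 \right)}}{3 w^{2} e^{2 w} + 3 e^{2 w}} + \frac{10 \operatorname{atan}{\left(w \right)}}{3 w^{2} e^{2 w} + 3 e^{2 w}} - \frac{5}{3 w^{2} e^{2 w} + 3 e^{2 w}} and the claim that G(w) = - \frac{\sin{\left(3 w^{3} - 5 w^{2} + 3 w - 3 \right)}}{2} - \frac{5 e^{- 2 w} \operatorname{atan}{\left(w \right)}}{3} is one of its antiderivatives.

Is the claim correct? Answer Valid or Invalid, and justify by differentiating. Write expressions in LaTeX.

Invalid: d/dw[G] - f = \frac{9 w^{2} \cos{\left(3 w^{3} - 5 w^{2} + 3 w - 3 \right)}}{2} - 5 w \cos{\left(3 w^{3} - 5 w^{2} + 3 w - 3 \right)} + \frac{3 \cos{\left(3 w^{3} - 5 w^{2} + 3 w - 3 \right)}}{2}, which is not 0.

d/dw[G] = \frac{- 27 w^{4} e^{2 w} \cos{\left(3 w^{3} - 5 w^{2} + 3 w - 3 \right)} + 30 w^{3} e^{2 w} \cos{\left(3 w^{3} - 5 w^{2} + 3 w - 3 \right)} - 36 w^{2} e^{2 w} \cos{\left(3 w^{3} - 5 w^{2} + 3 w - 3 \right)} + 20 w^{2} \operatorname{atan}{\left(w \right)} + 30 w e^{2 w} \cos{\left(3 w^{3} - 5 w^{2} + 3 w - 3 \right)} - 9 e^{2 w} \cos{\left(3 w^{3} - 5 w^{2} + 3 w - 3 \right)} + 20 \operatorname{atan}{\left(w \right)} - 10}{6 w^{2} e^{2 w} + 6 e^{2 w}}
d/dw[G] - f(w) = \frac{9 w^{2} \cos{\left(3 w^{3} - 5 w^{2} + 3 w - 3 \right)}}{2} - 5 w \cos{\left(3 w^{3} - 5 w^{2} + 3 w - 3 \right)} + \frac{3 \cos{\left(3 w^{3} - 5 w^{2} + 3 w - 3 \right)}}{2} != 0.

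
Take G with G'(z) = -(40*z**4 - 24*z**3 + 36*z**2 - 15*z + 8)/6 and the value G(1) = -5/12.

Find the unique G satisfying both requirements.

G(z) = -4*z**5/3 + z**4 - 2*z**3 + 5*z**2/4 - 4*z/3 + 2

Whatever form G(z) takes, its d/dz must return the stated G'(z).
A general antiderivative is -4*z**5/3 + z**4 - 2*z**3 + 5*z**2/4 - 4*z/3 + 1 + C.
The condition gives C = -5/12 - (-17/12) = 1.
So G(z) = -4*z**5/3 + z**4 - 2*z**3 + 5*z**2/4 - 4*z/3 + 2.
Check: d/dz[-4*z**5/3 + z**4 - 2*z**3 + 5*z**2/4 - 4*z/3 + 2] = -20*z**4/3 + 4*z**3 - 6*z**2 + 5*z/2 - 4/3, which equals G'(z).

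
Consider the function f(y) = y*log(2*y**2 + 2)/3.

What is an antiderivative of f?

An antiderivative is F(y) = y**2*log(2*y**2 + 2)/6 - y**2/6 + log(y**2 + 1)/6.

A first test for any F(y): its y-derivative must equal f(y) identically.
Check: d/dy[y**2*log(2*y**2 + 2)/6 - y**2/6 + log(y**2 + 1)/6] = y*log(y**2 + 1)/3 + y*log(2)/3, which equals f(y).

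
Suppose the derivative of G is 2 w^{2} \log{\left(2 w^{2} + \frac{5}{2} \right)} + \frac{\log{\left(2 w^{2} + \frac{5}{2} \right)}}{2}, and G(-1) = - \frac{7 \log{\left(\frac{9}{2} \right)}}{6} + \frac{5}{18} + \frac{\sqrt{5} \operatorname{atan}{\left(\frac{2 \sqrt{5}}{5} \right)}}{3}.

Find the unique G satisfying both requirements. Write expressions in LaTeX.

Integrate term by term and add the pieces.
A general antiderivative is - \frac{4 w^{3}}{9} + \frac{2 w}{3} + \left(\frac{2 w^{3}}{3} + \frac{w}{2}\right) \log{\left(2 w^{2} + \frac{5}{2} \right)} - \frac{\sqrt{5} \operatorname{atan}{\left(\frac{2 \sqrt{5} w}{5} \right)}}{3} + C.
The condition gives C = - \frac{7 \log{\left(\frac{9}{2} \right)}}{6} + \frac{5}{18} + \frac{\sqrt{5} \operatorname{atan}{\left(\frac{2 \sqrt{5}}{5} \right)}}{3} - (- \frac{7 \log{\left(\frac{9}{2} \right)}}{6} - \frac{2}{9} + \frac{\sqrt{5} \operatorname{atan}{\left(\frac{2 \sqrt{5}}{5} \right)}}{3}) = \frac{1}{2}.
So G(w) = \frac{2 w^{3} \log{\left(2 w^{2} + \frac{5}{2} \right)}}{3} - \frac{4 w^{3}}{9} + \frac{w \log{\left(2 w^{2} + \frac{5}{2} \right)}}{2} + \frac{2 w}{3} - \frac{\sqrt{5} \operatorname{atan}{\left(\frac{2 \sqrt{5} w}{5} \right)}}{3} + \frac{1}{2}.
Check: d/dw[\frac{2 w^{3} \log{\left(2 w^{2} + \frac{5}{2} \right)}}{3} - \frac{4 w^{3}}{9} + \frac{w \log{\left(2 w^{2} + \frac{5}{2} \right)}}{2} + \frac{2 w}{3} - \frac{\sqrt{5} \operatorname{atan}{\left(\frac{2 \sqrt{5} w}{5} \right)}}{3} + \frac{1}{2}] = 2 w^{2} \log{\left(2 w^{2} + \frac{5}{2} \right)} + \frac{\log{\left(2 w^{2} + \frac{5}{2} \right)}}{2} = G'(w).

G(w) = \frac{2 w^{3} \log{\left(2 w^{2} + \frac{5}{2} \right)}}{3} - \frac{4 w^{3}}{9} + \frac{w \log{\left(2 w^{2} + \frac{5}{2} \right)}}{2} + \frac{2 w}{3} - \frac{\sqrt{5} \operatorname{atan}{\left(\frac{2 \sqrt{5} w}{5} \right)}}{3} + \frac{1}{2}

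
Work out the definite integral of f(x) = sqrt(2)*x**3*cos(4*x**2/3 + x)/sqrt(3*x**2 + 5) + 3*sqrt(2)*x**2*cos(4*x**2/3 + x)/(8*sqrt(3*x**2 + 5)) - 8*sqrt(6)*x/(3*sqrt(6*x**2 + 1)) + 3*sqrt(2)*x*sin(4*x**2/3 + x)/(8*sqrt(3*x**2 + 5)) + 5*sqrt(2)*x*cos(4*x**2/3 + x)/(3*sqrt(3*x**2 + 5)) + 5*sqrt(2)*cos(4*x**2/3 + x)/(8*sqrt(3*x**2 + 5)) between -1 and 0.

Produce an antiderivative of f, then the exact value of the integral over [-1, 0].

Antiderivative: F(x) = (9*sqrt(2)*sqrt(3*x**2 + 5)*sin(4*x**2/3 + x) - 32*sqrt(6)*sqrt(6*x**2 + 1))/72; value = -4*sqrt(6)/9 - sin(1/3)/2 + 4*sqrt(42)/9

Integrate term by term and add the pieces.
F(x) = (9*sqrt(2)*sqrt(3*x**2 + 5)*sin(4*x**2/3 + x) - 32*sqrt(6)*sqrt(6*x**2 + 1))/72 is an antiderivative of f.
Check: d/dx[(9*sqrt(2)*sqrt(3*x**2 + 5)*sin(4*x**2/3 + x) - 32*sqrt(6)*sqrt(6*x**2 + 1))/72] = (24*sqrt(2)*x**3*sqrt(6*x**2 + 1)*cos(4*x**2/3 + x) + 9*sqrt(2)*x**2*sqrt(6*x**2 + 1)*cos(4*x**2/3 + x) - 64*sqrt(6)*x*sqrt(3*x**2 + 5) + 9*sqrt(2)*x*sqrt(6*x**2 + 1)*sin(4*x**2/3 + x) + 40*sqrt(2)*x*sqrt(6*x**2 + 1)*cos(4*x**2/3 + x) + 15*sqrt(2)*sqrt(6*x**2 + 1)*cos(4*x**2/3 + x))/(24*sqrt(3*x**2 + 5)*sqrt(6*x**2 + 1)), which equals f(x).
F(0) = -4*sqrt(6)/9; F(-1) = -4*sqrt(42)/9 + sin(1/3)/2.
Integral = F(0) - F(-1) = -4*sqrt(6)/9 - sin(1/3)/2 + 4*sqrt(42)/9.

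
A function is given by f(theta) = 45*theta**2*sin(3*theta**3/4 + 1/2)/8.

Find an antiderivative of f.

The substitution u = 3*theta**3/4 + 1/2 works: f is exactly (dF/du)*(du/dtheta) for that inner function.
Check: d/dtheta[-5*cos(3*theta**3/4 + 1/2)/2] = 45*theta**2*sin(3*theta**3/4 + 1/2)/8 = f(theta).

An antiderivative is F(theta) = -5*cos(3*theta**3/4 + 1/2)/2.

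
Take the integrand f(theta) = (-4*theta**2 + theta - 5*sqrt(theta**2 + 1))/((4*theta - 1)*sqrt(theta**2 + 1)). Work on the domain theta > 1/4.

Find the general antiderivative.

F(theta) = -sqrt(theta**2 + 1) - 5*log(4*theta - 1)/4 + C

Differentiate the proposed F(theta) back; it has to land on f(theta) exactly.
Check: d/dtheta[-sqrt(theta**2 + 1) - 5*log(4*theta - 1)/4] = (-4*theta**2 + theta - 5*sqrt(theta**2 + 1))/(4*theta*sqrt(theta**2 + 1) - sqrt(theta**2 + 1)), which equals f(theta).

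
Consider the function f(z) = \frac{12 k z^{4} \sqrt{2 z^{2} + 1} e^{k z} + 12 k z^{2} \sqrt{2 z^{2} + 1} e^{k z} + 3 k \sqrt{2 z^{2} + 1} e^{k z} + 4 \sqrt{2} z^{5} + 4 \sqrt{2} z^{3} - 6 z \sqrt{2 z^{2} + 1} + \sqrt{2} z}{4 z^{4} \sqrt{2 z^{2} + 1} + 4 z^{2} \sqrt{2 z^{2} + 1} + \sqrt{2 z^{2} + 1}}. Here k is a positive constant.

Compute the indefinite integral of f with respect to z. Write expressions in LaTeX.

Whatever form F(z) takes, F'(z) = f(z) is non-negotiable.
Check: d/dz[\sqrt{z^{2} + \frac{1}{2}} + 3 e^{k z} + \frac{3}{4 \left(z^{2} + \frac{1}{2}\right)}] = \frac{12 k z^{4} \sqrt{2 z^{2} + 1} e^{k z} + 12 k z^{2} \sqrt{2 z^{2} + 1} e^{k z} + 3 k \sqrt{2 z^{2} + 1} e^{k z} + 4 \sqrt{2} z^{5} + 4 \sqrt{2} z^{3} - 6 z \sqrt{2 z^{2} + 1} + \sqrt{2} z}{4 z^{4} \sqrt{2 z^{2} + 1} + 4 z^{2} \sqrt{2 z^{2} + 1} + \sqrt{2 z^{2} + 1}} = f(z).

F(z) = \sqrt{z^{2} + \frac{1}{2}} + 3 e^{k z} + \frac{3}{4 \left(z^{2} + \frac{1}{2}\right)} + C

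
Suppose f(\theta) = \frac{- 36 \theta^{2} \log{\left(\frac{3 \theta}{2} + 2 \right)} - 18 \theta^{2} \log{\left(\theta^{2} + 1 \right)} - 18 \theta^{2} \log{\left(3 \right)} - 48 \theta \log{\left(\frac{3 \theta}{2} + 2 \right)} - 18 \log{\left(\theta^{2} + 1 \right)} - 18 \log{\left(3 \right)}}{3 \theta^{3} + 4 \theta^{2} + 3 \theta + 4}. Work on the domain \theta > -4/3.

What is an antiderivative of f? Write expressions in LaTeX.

f has the shape u'v + uv' for u = - 6 \log{\left(\frac{3 \theta}{2} + 2 \right)} and v = \log{\left(3 \theta^{2} + 3 \right)} — it is the derivative of the product u*v.
Check: d/d\theta[- 6 \log{\left(\frac{3 \theta}{2} + 2 \right)} \log{\left(3 \theta^{2} + 3 \right)}] = \frac{- 36 \theta^{2} \log{\left(\frac{3 \theta}{2} + 2 \right)} - 18 \theta^{2} \log{\left(\theta^{2} + 1 \right)} - 18 \theta^{2} \log{\left(3 \right)} - 48 \theta \log{\left(\frac{3 \theta}{2} + 2 \right)} - 18 \log{\left(\theta^{2} + 1 \right)} - 18 \log{\left(3 \right)}}{3 \theta^{3} + 4 \theta^{2} + 3 \theta + 4} = f(\theta).

An antiderivative is F(\theta) = - 6 \log{\left(\frac{3 \theta}{2} + 2 \right)} \log{\left(3 \theta^{2} + 3 \right)}.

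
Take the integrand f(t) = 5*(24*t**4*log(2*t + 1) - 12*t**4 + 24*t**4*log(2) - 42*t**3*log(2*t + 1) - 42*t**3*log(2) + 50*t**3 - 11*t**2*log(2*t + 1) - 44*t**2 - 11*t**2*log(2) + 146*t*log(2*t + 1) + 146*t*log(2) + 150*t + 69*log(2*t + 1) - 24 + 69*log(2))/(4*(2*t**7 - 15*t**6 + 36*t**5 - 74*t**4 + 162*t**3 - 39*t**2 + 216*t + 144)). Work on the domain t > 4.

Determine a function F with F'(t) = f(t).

For F(t) to be correct the identity F'(t) - f(t) = 0 must hold.
Check: d/dt[-5*(6*t - 1)*log(4*t + 2)/(4*(t - 4)*(t**2 + 3))] = (120*t**4*log(2*t + 1) - 60*t**4 + 120*t**4*log(2) - 210*t**3*log(2*t + 1) - 210*t**3*log(2) + 250*t**3 - 55*t**2*log(2*t + 1) - 220*t**2 - 55*t**2*log(2) + 730*t*log(2*t + 1) + 730*t*log(2) + 750*t + 345*log(2*t + 1) - 120 + 345*log(2))/(8*t**7 - 60*t**6 + 144*t**5 - 296*t**4 + 648*t**3 - 156*t**2 + 864*t + 576), which equals f(t).

An antiderivative is F(t) = -5*(6*t - 1)*log(4*t + 2)/(4*(t - 4)*(t**2 + 3)).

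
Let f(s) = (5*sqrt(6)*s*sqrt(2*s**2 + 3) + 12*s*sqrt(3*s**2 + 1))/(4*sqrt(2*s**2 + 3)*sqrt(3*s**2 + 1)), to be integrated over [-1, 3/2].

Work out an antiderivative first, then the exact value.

Check any antiderivative F(s) by computing F'(s) and comparing it with f(s).
F(s) = (18*sqrt(2*s**2 + 3) + 5*sqrt(6)*sqrt(3*s**2 + 1))/12 is an antiderivative of f.
Check: d/ds[(18*sqrt(2*s**2 + 3) + 5*sqrt(6)*sqrt(3*s**2 + 1))/12] = (5*sqrt(6)*s*sqrt(2*s**2 + 3) + 12*s*sqrt(3*s**2 + 1))/(4*sqrt(2*s**2 + 3)*sqrt(3*s**2 + 1)) = f(s).
F(3/2) = 5*sqrt(186)/24 + 3*sqrt(30)/4; F(-1) = 5*sqrt(6)/6 + 3*sqrt(5)/2.
Integral = F(3/2) - F(-1) = -3*sqrt(5)/2 - 5*sqrt(6)/6 + 5*sqrt(186)/24 + 3*sqrt(30)/4.

Antiderivative: F(s) = (18*sqrt(2*s**2 + 3) + 5*sqrt(6)*sqrt(3*s**2 + 1))/12; value = -3*sqrt(5)/2 - 5*sqrt(6)/6 + 5*sqrt(186)/24 + 3*sqrt(30)/4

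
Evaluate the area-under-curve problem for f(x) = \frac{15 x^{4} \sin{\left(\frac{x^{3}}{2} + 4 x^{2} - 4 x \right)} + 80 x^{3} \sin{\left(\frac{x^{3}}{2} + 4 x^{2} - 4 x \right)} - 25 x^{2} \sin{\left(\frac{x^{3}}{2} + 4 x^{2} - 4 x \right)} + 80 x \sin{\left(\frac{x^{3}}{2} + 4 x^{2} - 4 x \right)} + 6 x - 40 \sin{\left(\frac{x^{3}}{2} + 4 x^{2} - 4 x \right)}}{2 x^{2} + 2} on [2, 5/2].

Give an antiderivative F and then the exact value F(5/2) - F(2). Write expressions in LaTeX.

An antiderivative F(x) passes only if d/dx[F] lands on f(x) exactly.
F(x) = \frac{3 \log{\left(2 x^{2} + 2 \right)}}{2} - 5 \cos{\left(\frac{x^{3}}{2} + 4 x^{2} - 4 x \right)} is an antiderivative of f.
Check: d/dx[\frac{3 \log{\left(2 x^{2} + 2 \right)}}{2} - 5 \cos{\left(\frac{x^{3}}{2} + 4 x^{2} - 4 x \right)}] = \frac{15 x^{4} \sin{\left(\frac{x^{3}}{2} + 4 x^{2} - 4 x \right)} + 80 x^{3} \sin{\left(\frac{x^{3}}{2} + 4 x^{2} - 4 x \right)} - 25 x^{2} \sin{\left(\frac{x^{3}}{2} + 4 x^{2} - 4 x \right)} + 80 x \sin{\left(\frac{x^{3}}{2} + 4 x^{2} - 4 x \right)} + 6 x - 40 \sin{\left(\frac{x^{3}}{2} + 4 x^{2} - 4 x \right)}}{2 x^{2} + 2} = f(x).
F(5/2) = - 5 \cos{\left(\frac{365}{16} \right)} + \frac{3 \log{\left(\frac{29}{2} \right)}}{2}; F(2) = - 5 \cos{\left(12 \right)} + \frac{3 \log{\left(10 \right)}}{2}.
Integral = F(5/2) - F(2) = - \frac{3 \log{\left(10 \right)}}{2} - 5 \cos{\left(\frac{365}{16} \right)} + \frac{3 \log{\left(\frac{29}{2} \right)}}{2} + 5 \cos{\left(12 \right)}.

Antiderivative: F(x) = \frac{3 \log{\left(2 x^{2} + 2 \right)}}{2} - 5 \cos{\left(\frac{x^{3}}{2} + 4 x^{2} - 4 x \right)}; value = - \frac{3 \log{\left(10 \right)}}{2} - 5 \cos{\left(\frac{365}{16} \right)} + \frac{3 \log{\left(\frac{29}{2} \right)}}{2} + 5 \cos{\left(12 \right)}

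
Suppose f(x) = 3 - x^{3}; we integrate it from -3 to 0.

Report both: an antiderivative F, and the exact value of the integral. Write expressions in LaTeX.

Antiderivative: F(x) = - \frac{x^{4}}{4} + 3 x; value = \frac{117}{4}

Check any antiderivative F(x) by computing F'(x) and comparing it with f(x).
F(x) = - \frac{x^{4}}{4} + 3 x is an antiderivative of f.
Check: d/dx[- \frac{x^{4}}{4} + 3 x] = 3 - x^{3} = f(x).
F(0) = 0; F(-3) = - \frac{117}{4}.
Integral = F(0) - F(-3) = \frac{117}{4}.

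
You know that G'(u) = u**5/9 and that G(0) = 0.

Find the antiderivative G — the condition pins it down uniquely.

A first test for any G(u): its u-derivative must equal the given G'(u).
A general antiderivative is u**6/54 + C.
The condition gives C = 0 - (0) = 0.
So G(u) = u**6/54.
Check: d/du[u**6/54] = u**5/9 = G'(u).

G(u) = u**6/54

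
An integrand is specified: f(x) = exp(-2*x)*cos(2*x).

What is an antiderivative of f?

For F(x) to be correct the identity F'(x) - f(x) = 0 must hold.
Check: d/dx[exp(-2*x)*sin(2*x)/4 - exp(-2*x)*cos(2*x)/4] = exp(-2*x)*cos(2*x) = f(x).

An antiderivative is F(x) = exp(-2*x)*sin(2*x)/4 - exp(-2*x)*cos(2*x)/4.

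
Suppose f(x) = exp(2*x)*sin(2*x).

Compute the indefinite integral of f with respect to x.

An antiderivative F(x) passes only if d/dx[F] lands on f(x) exactly.
Check: d/dx[exp(2*x)*sin(2*x)/4 - exp(2*x)*cos(2*x)/4] = exp(2*x)*sin(2*x) = f(x).

F(x) = exp(2*x)*sin(2*x)/4 - exp(2*x)*cos(2*x)/4 + C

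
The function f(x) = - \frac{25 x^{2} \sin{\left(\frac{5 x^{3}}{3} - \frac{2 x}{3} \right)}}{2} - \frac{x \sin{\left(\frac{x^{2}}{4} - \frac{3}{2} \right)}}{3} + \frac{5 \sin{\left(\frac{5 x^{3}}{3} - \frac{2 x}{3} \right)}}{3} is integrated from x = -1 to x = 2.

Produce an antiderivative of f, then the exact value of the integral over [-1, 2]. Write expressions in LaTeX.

Integrate term by term and add the pieces.
F(x) = \frac{4 \cos{\left(\frac{x^{2}}{4} - \frac{3}{2} \right)} + 15 \cos{\left(\frac{5 x^{3}}{3} - \frac{2 x}{3} \right)}}{6} is an antiderivative of f.
Check: d/dx[\frac{4 \cos{\left(\frac{x^{2}}{4} - \frac{3}{2} \right)} + 15 \cos{\left(\frac{5 x^{3}}{3} - \frac{2 x}{3} \right)}}{6}] = - \frac{25 x^{2} \sin{\left(\frac{5 x^{3}}{3} - \frac{2 x}{3} \right)}}{2} - \frac{x \sin{\left(\frac{x^{2}}{4} - \frac{3}{2} \right)}}{3} + \frac{5 \sin{\left(\frac{5 x^{3}}{3} - \frac{2 x}{3} \right)}}{3} = f(x).
F(2) = \frac{2 \cos{\left(\frac{1}{2} \right)}}{3} + \frac{5 \cos{\left(12 \right)}}{2}; F(-1) = \frac{2 \cos{\left(\frac{5}{4} \right)}}{3} + \frac{5 \cos{\left(1 \right)}}{2}.
Integral = F(2) - F(-1) = - \frac{5 \cos{\left(1 \right)}}{2} - \frac{2 \cos{\left(\frac{5}{4} \right)}}{3} + \frac{2 \cos{\left(\frac{1}{2} \right)}}{3} + \frac{5 \cos{\left(12 \right)}}{2}.

Antiderivative: F(x) = \frac{4 \cos{\left(\frac{x^{2}}{4} - \frac{3}{2} \right)} + 15 \cos{\left(\frac{5 x^{3}}{3} - \frac{2 x}{3} \right)}}{6}; value = - \frac{5 \cos{\left(1 \right)}}{2} - \frac{2 \cos{\left(\frac{5}{4} \right)}}{3} + \frac{2 \cos{\left(\frac{1}{2} \right)}}{3} + \frac{5 \cos{\left(12 \right)}}{2}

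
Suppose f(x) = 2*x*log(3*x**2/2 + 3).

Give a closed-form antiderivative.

For F(x) to be correct the identity F'(x) - f(x) = 0 must hold.
Check: d/dx[x**2*log(3*x**2/2 + 3) - x**2 + 2*log(x**2 + 2)] = 2*x*log(x**2/2 + 1) + 2*x*log(3), which equals f(x).

An antiderivative is F(x) = x**2*log(3*x**2/2 + 3) - x**2 + 2*log(x**2 + 2).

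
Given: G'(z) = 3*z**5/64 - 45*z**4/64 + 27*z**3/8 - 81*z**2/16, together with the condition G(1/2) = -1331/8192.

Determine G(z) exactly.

G(z) = z**3*(z - 6)**3/128

G'(z) matches the chain-rule pattern g'(h)*h' with inner function h(z) = z**2/4 - 3*z/2; substituting u = h(z) collapses the integral.
A general antiderivative is (z**2/4 - 3*z/2)**3/2 + C.
The condition gives C = -1331/8192 - (-1331/8192) = 0.
So G(z) = z**3*(z - 6)**3/128.
Check: d/dz[z**3*(z - 6)**3/128] = 3*z**5/64 - 45*z**4/64 + 27*z**3/8 - 81*z**2/16 = G'(z).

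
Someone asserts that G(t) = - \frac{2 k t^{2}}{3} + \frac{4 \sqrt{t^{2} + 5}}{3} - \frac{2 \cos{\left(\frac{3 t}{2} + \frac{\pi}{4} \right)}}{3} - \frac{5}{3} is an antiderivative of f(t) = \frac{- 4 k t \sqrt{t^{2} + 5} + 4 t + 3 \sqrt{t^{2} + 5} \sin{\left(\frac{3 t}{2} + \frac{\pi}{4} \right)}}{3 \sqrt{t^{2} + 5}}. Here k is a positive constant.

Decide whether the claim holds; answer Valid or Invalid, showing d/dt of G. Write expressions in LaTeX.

d/dt[G] = \frac{- 4 k t \sqrt{t^{2} + 5} + 4 t + 3 \sqrt{t^{2} + 5} \sin{\left(\frac{3 t}{2} + \frac{\pi}{4} \right)}}{3 \sqrt{t^{2} + 5}}
This equals f(t) exactly, so the claim holds.

Valid - differentiating G returns exactly f.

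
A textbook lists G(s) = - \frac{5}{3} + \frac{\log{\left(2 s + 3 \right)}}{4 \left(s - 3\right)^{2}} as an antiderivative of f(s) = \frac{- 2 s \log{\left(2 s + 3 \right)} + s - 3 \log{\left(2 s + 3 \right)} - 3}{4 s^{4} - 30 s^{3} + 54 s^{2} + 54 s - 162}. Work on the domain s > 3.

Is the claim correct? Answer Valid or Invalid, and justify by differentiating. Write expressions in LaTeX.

d/ds[G] = \frac{- 2 s \log{\left(2 s + 3 \right)} + s - 3 \log{\left(2 s + 3 \right)} - 3}{4 s^{4} - 30 s^{3} + 54 s^{2} + 54 s - 162}
This equals f(s) exactly, so the claim holds.

Valid - differentiating G returns exactly f.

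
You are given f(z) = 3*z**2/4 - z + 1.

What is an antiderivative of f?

An antiderivative is F(z) = z*(z**2 - 2*z + 4)/4.

The integrand splits into summands that can be handled one at a time.
Check: d/dz[z*(z**2 - 2*z + 4)/4] = 3*z**2/4 - z + 1 = f(z).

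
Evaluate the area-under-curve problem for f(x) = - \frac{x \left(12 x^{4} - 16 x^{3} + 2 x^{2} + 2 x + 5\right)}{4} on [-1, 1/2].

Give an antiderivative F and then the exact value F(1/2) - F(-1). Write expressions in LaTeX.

Recover f(x) by differentiating a candidate F(x); any mismatch rules it out.
F(x) = - \frac{x^{6}}{2} + \frac{4 x^{5}}{5} - \frac{x^{4}}{8} - \frac{x^{3}}{6} - \frac{5 x^{2}}{8} is an antiderivative of f.
Check: d/dx[- \frac{x^{6}}{2} + \frac{4 x^{5}}{5} - \frac{x^{4}}{8} - \frac{x^{3}}{6} - \frac{5 x^{2}}{8}] = - 3 x^{5} + 4 x^{4} - \frac{x^{3}}{2} - \frac{x^{2}}{2} - \frac{5 x}{4}, which equals f(x).
F(1/2) = - \frac{161}{960}; F(-1) = - \frac{113}{60}.
Integral = F(1/2) - F(-1) = \frac{549}{320}.

Antiderivative: F(x) = - \frac{x^{6}}{2} + \frac{4 x^{5}}{5} - \frac{x^{4}}{8} - \frac{x^{3}}{6} - \frac{5 x^{2}}{8}; value = \frac{549}{320}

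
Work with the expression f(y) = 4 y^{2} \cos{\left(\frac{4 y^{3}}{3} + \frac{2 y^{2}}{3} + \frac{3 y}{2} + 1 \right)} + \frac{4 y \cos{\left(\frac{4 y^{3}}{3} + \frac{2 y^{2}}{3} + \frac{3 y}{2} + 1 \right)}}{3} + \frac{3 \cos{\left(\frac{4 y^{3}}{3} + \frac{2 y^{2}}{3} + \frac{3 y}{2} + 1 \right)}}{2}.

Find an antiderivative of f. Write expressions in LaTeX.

f matches the chain-rule pattern g'(h)*h' with inner function h(y) = \frac{4 y^{3}}{3} + \frac{2 y^{2}}{3} + \frac{3 y}{2} + 1; substituting u = h(y) collapses the integral.
Check: d/dy[\sin{\left(\frac{4 y^{3}}{3} + \frac{2 y^{2}}{3} + \frac{3 y}{2} + 1 \right)}] = 4 y^{2} \cos{\left(\frac{4 y^{3}}{3} + \frac{2 y^{2}}{3} + \frac{3 y}{2} + 1 \right)} + \frac{4 y \cos{\left(\frac{4 y^{3}}{3} + \frac{2 y^{2}}{3} + \frac{3 y}{2} + 1 \right)}}{3} + \frac{3 \cos{\left(\frac{4 y^{3}}{3} + \frac{2 y^{2}}{3} + \frac{3 y}{2} + 1 \right)}}{2} = f(y).

An antiderivative is F(y) = \sin{\left(\frac{4 y^{3}}{3} + \frac{2 y^{2}}{3} + \frac{3 y}{2} + 1 \right)}.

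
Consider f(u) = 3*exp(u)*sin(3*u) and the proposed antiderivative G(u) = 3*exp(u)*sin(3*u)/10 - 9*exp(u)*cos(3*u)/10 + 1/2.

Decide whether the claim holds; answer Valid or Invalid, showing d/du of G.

Valid: G'(u) = f(u).

d/du[G] = 3*exp(u)*sin(3*u)
This equals f(u) exactly, so the claim holds.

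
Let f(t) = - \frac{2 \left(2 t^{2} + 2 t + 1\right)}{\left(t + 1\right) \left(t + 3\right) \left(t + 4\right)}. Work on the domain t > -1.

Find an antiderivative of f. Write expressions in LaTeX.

The denominator factors as \left(t + 1\right) \left(t + 3\right) \left(t + 4\right); partial fractions split f into directly integrable pieces: - \frac{50}{3 \left(t + 4\right)} + \frac{13}{t + 3} - \frac{1}{3 \left(t + 1\right)}.
Check: d/dt[- \frac{\log{\left(t + 1 \right)} - 39 \log{\left(t + 3 \right)} + 50 \log{\left(t + 4 \right)}}{3}] = \frac{- 4 t^{2} - 4 t - 2}{t^{3} + 8 t^{2} + 19 t + 12}, which equals f(t).

An antiderivative is F(t) = - \frac{\log{\left(t + 1 \right)} - 39 \log{\left(t + 3 \right)} + 50 \log{\left(t + 4 \right)}}{3}.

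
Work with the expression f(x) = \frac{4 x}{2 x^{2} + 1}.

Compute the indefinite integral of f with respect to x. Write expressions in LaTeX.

f matches the chain-rule pattern g'(h)*h' with inner function h(x) = 2 x^{2} + 1; substituting u = h(x) collapses the integral.
Check: d/dx[\log{\left(2 x^{2} + 1 \right)}] = \frac{4 x}{2 x^{2} + 1} = f(x).

F(x) = \log{\left(2 x^{2} + 1 \right)} + C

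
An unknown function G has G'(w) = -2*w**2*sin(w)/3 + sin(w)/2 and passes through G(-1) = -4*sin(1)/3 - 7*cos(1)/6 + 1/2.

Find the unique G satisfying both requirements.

G(w) = (4*w**2*cos(w) - 8*w*sin(w) - 11*cos(w) + 3)/6

Integrate term by term and add the pieces.
A general antiderivative is 2*w**2*cos(w)/3 - 4*w*sin(w)/3 - 11*cos(w)/6 + C.
The condition gives C = -4*sin(1)/3 - 7*cos(1)/6 + 1/2 - (-4*sin(1)/3 - 7*cos(1)/6) = 1/2.
So G(w) = (4*w**2*cos(w) - 8*w*sin(w) - 11*cos(w) + 3)/6.
Check: d/dw[(4*w**2*cos(w) - 8*w*sin(w) - 11*cos(w) + 3)/6] = -2*w**2*sin(w)/3 + sin(w)/2 = G'(w).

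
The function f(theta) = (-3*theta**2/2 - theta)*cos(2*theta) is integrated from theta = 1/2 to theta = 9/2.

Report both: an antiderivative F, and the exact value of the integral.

Antiderivative: F(theta) = -3*theta**2*sin(2*theta)/4 - theta*sin(2*theta)/2 - 3*theta*cos(2*theta)/4 + 3*sin(2*theta)/8 - cos(2*theta)/4; value = -273*sin(9)/16 + sin(1)/16 + 5*cos(1)/8 - 29*cos(9)/8

A first test for any F(theta): its theta-derivative must equal f(theta) identically.
F(theta) = -3*theta**2*sin(2*theta)/4 - theta*sin(2*theta)/2 - 3*theta*cos(2*theta)/4 + 3*sin(2*theta)/8 - cos(2*theta)/4 is an antiderivative of f.
Check: d/dtheta[-3*theta**2*sin(2*theta)/4 - theta*sin(2*theta)/2 - 3*theta*cos(2*theta)/4 + 3*sin(2*theta)/8 - cos(2*theta)/4] = -3*theta**2*cos(2*theta)/2 - theta*cos(2*theta), which equals f(theta).
F(9/2) = -273*sin(9)/16 - 29*cos(9)/8; F(1/2) = -5*cos(1)/8 - sin(1)/16.
Integral = F(9/2) - F(1/2) = -273*sin(9)/16 + sin(1)/16 + 5*cos(1)/8 - 29*cos(9)/8.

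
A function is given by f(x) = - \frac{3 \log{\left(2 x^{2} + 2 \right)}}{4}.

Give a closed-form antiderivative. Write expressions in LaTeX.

Whatever form F(x) takes, F'(x) = f(x) is non-negotiable.
Check: d/dx[\frac{3 \left(- x \log{\left(2 x^{2} + 2 \right)} + 2 x - 2 \operatorname{atan}{\left(x \right)}\right)}{4}] = - \frac{3 \log{\left(x^{2} + 1 \right)}}{4} - \frac{3 \log{\left(2 \right)}}{4}, which equals f(x).

An antiderivative is F(x) = \frac{3 \left(- x \log{\left(2 x^{2} + 2 \right)} + 2 x - 2 \operatorname{atan}{\left(x \right)}\right)}{4}.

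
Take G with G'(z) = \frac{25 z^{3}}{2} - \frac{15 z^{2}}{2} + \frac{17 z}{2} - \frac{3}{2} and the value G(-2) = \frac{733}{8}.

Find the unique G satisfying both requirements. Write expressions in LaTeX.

G(z) = \frac{25 z^{4}}{8} - \frac{5 z^{3}}{2} + \frac{17 z^{2}}{4} - \frac{3 z}{2} + \frac{13}{8}

The substitution u = \frac{5 z^{2}}{4} - \frac{z}{2} + \frac{3}{4} works: G'(z) is exactly (dG/du)*(du/dz) for that inner function.
A general antiderivative is 2 \left(\frac{5 z^{2}}{4} - \frac{z}{2} + \frac{3}{4}\right)^{2} + C.
The condition gives C = \frac{733}{8} - (\frac{729}{8}) = \frac{1}{2}.
So G(z) = \frac{25 z^{4}}{8} - \frac{5 z^{3}}{2} + \frac{17 z^{2}}{4} - \frac{3 z}{2} + \frac{13}{8}.
Check: d/dz[\frac{25 z^{4}}{8} - \frac{5 z^{3}}{2} + \frac{17 z^{2}}{4} - \frac{3 z}{2} + \frac{13}{8}] = \frac{25 z^{3}}{2} - \frac{15 z^{2}}{2} + \frac{17 z}{2} - \frac{3}{2} = G'(z).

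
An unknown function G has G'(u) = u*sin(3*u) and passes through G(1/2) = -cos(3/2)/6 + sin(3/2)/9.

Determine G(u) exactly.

For G(u) to be correct, d/du[G] must agree with the stated G'(u) identically.
A general antiderivative is -u*cos(3*u)/3 + sin(3*u)/9 + C.
The condition gives C = -cos(3/2)/6 + sin(3/2)/9 - (-cos(3/2)/6 + sin(3/2)/9) = 0.
So G(u) = -u*cos(3*u)/3 + sin(3*u)/9.
Check: d/du[-u*cos(3*u)/3 + sin(3*u)/9] = u*sin(3*u) = G'(u).

G(u) = -u*cos(3*u)/3 + sin(3*u)/9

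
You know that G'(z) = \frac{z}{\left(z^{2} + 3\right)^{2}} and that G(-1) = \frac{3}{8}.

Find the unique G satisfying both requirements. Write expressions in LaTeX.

The substitution u = 2 z^{2} + 6 works: G'(z) is exactly (dG/du)*(du/dz) for that inner function.
A general antiderivative is - \frac{1}{2 z^{2} + 6} + C.
The condition gives C = \frac{3}{8} - (- \frac{1}{8}) = \frac{1}{2}.
So G(z) = \frac{1}{2} - \frac{1}{2 z^{2} + 6}.
Check: d/dz[\frac{1}{2} - \frac{1}{2 z^{2} + 6}] = \frac{z}{z^{4} + 6 z^{2} + 9}, which equals G'(z).

G(z) = \frac{1}{2} - \frac{1}{2 z^{2} + 6}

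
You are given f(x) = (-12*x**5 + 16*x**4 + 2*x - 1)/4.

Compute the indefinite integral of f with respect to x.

F(x) = -x**6/2 + 4*x**5/5 + x**2/4 - x/4 + C

Since d/dx undoes antidifferentiation here, F'(x) = f(x) is required of F(x).
Check: d/dx[-x**6/2 + 4*x**5/5 + x**2/4 - x/4] = -3*x**5 + 4*x**4 + x/2 - 1/4, which equals f(x).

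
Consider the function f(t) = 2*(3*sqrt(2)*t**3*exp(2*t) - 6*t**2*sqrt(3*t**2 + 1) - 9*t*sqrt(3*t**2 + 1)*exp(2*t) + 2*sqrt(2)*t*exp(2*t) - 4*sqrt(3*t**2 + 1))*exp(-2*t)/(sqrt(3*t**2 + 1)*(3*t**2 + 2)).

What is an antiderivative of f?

An antiderivative is F(t) = -(-2*sqrt(2)*sqrt(3*t**2 + 1)*exp(2*t) + 9*exp(2*t)*log(3*t**2 + 2) - 6)*exp(-2*t)/3.

An antiderivative F(t) passes only if d/dt[F] lands on f(t) exactly.
Check: d/dt[-(-2*sqrt(2)*sqrt(3*t**2 + 1)*exp(2*t) + 9*exp(2*t)*log(3*t**2 + 2) - 6)*exp(-2*t)/3] = (6*sqrt(2)*t**3*exp(2*t) - 12*t**2*sqrt(3*t**2 + 1) - 18*t*sqrt(3*t**2 + 1)*exp(2*t) + 4*sqrt(2)*t*exp(2*t) - 8*sqrt(3*t**2 + 1))/(3*t**2*sqrt(3*t**2 + 1)*exp(2*t) + 2*sqrt(3*t**2 + 1)*exp(2*t)), which equals f(t).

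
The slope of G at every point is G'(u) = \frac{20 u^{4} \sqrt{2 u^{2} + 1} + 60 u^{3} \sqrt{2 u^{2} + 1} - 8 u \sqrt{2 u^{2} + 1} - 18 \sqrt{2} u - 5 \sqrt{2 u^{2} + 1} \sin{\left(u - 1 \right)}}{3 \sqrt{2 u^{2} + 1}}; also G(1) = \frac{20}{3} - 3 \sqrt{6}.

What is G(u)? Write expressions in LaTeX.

A first test for any G(u): its u-derivative must equal the given G'(u).
A general antiderivative is \frac{4 u^{5}}{3} + 5 u^{4} - \frac{4 u^{2}}{3} - 3 \sqrt{4 u^{2} + 2} + \frac{5 \cos{\left(u - 1 \right)}}{3} + C.
The condition gives C = \frac{20}{3} - 3 \sqrt{6} - (\frac{20}{3} - 3 \sqrt{6}) = 0.
So G(u) = \frac{4 u^{5}}{3} + 5 u^{4} - \frac{4 u^{2}}{3} - 3 \sqrt{4 u^{2} + 2} + \frac{5 \cos{\left(u - 1 \right)}}{3}.
Check: d/du[\frac{4 u^{5}}{3} + 5 u^{4} - \frac{4 u^{2}}{3} - 3 \sqrt{4 u^{2} + 2} + \frac{5 \cos{\left(u - 1 \right)}}{3}] = \frac{20 u^{4} \sqrt{2 u^{2} + 1} + 60 u^{3} \sqrt{2 u^{2} + 1} - 8 u \sqrt{2 u^{2} + 1} - 18 \sqrt{2} u - 5 \sqrt{2 u^{2} + 1} \sin{\left(u - 1 \right)}}{3 \sqrt{2 u^{2} + 1}} = G'(u).

G(u) = \frac{4 u^{5}}{3} + 5 u^{4} - \frac{4 u^{2}}{3} - 3 \sqrt{4 u^{2} + 2} + \frac{5 \cos{\left(u - 1 \right)}}{3}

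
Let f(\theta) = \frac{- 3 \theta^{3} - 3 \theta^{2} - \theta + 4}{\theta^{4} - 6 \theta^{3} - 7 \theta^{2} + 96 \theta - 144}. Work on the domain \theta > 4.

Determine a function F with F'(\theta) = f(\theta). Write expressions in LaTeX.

The denominator factors as \left(\theta - 4\right) \left(\theta - 3\right)^{2} \left(\theta + 4\right); partial fractions split f into directly integrable pieces: - \frac{19}{49 \left(\theta + 4\right)} + \frac{1342}{49 \left(\theta - 3\right)} + \frac{107}{7 \left(\theta - 3\right)^{2}} - \frac{30}{\theta - 4}.
Check: d/d\theta[- \frac{1470 \theta \log{\left(\theta - 4 \right)} - 1342 \theta \log{\left(\theta - 3 \right)} + 19 \theta \log{\left(\theta + 4 \right)} - 4410 \log{\left(\theta - 4 \right)} + 4026 \log{\left(\theta - 3 \right)} - 57 \log{\left(\theta + 4 \right)} + 749}{49 \left(\theta - 3\right)}] = \frac{- 3 \theta^{3} - 3 \theta^{2} - \theta + 4}{\theta^{4} - 6 \theta^{3} - 7 \theta^{2} + 96 \theta - 144} = f(\theta).

An antiderivative is F(\theta) = - \frac{1470 \theta \log{\left(\theta - 4 \right)} - 1342 \theta \log{\left(\theta - 3 \right)} + 19 \theta \log{\left(\theta + 4 \right)} - 4410 \log{\left(\theta - 4 \right)} + 4026 \log{\left(\theta - 3 \right)} - 57 \log{\left(\theta + 4 \right)} + 749}{49 \left(\theta - 3\right)}.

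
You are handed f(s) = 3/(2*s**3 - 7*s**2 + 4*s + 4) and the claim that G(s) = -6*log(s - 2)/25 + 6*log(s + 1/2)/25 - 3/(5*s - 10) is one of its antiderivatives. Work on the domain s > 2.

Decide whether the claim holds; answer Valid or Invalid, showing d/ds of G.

d/ds[G] = 3/(2*s**3 - 7*s**2 + 4*s + 4)
This equals f(s) exactly, so the claim holds.

Valid - the claim checks out under differentiation.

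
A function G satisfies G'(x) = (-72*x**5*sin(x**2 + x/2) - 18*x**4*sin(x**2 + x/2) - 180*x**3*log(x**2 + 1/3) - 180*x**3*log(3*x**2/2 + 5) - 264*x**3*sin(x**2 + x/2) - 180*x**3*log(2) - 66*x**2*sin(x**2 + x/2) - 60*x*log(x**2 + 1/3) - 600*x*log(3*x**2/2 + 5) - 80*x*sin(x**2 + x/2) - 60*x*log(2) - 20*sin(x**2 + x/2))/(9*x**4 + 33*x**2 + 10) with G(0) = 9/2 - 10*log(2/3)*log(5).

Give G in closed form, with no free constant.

G(x) = -10*log(x**2 + 1/3)*log(3*x**2/2 + 5) - 10*log(2)*log(3*x**2/2 + 5) + 4*cos(x**2 + x/2) + 1/2

A candidate passes only if d/dx[G] lands on the given G'(x) exactly.
A general antiderivative is -10*log(3*x**2/2 + 5)*log(2*x**2 + 2/3) + 4*cos(x**2 + x/2) + C.
The condition gives C = 9/2 - 10*log(2/3)*log(5) - (4 - 10*log(2/3)*log(5)) = 1/2.
So G(x) = -10*log(x**2 + 1/3)*log(3*x**2/2 + 5) - 10*log(2)*log(3*x**2/2 + 5) + 4*cos(x**2 + x/2) + 1/2.
Check: d/dx[-10*log(x**2 + 1/3)*log(3*x**2/2 + 5) - 10*log(2)*log(3*x**2/2 + 5) + 4*cos(x**2 + x/2) + 1/2] = (-72*x**5*sin(x**2 + x/2) - 18*x**4*sin(x**2 + x/2) - 180*x**3*log(x**2 + 1/3) - 180*x**3*log(3*x**2/2 + 5) - 264*x**3*sin(x**2 + x/2) - 180*x**3*log(2) - 66*x**2*sin(x**2 + x/2) - 60*x*log(x**2 + 1/3) - 600*x*log(3*x**2/2 + 5) - 80*x*sin(x**2 + x/2) - 60*x*log(2) - 20*sin(x**2 + x/2))/(9*x**4 + 33*x**2 + 10) = G'(x).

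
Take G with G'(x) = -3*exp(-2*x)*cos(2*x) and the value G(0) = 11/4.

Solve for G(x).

Since d/dx undoes antidifferentiation here, G(x) must give back the stated G'(x).
A general antiderivative is -3*exp(-2*x)*sin(2*x)/4 + 3*exp(-2*x)*cos(2*x)/4 + C.
The condition gives C = 11/4 - (3/4) = 2.
So G(x) = 2 - 3*exp(-2*x)*sin(2*x)/4 + 3*exp(-2*x)*cos(2*x)/4.
Check: d/dx[2 - 3*exp(-2*x)*sin(2*x)/4 + 3*exp(-2*x)*cos(2*x)/4] = -3*exp(-2*x)*cos(2*x) = G'(x).

G(x) = 2 - 3*exp(-2*x)*sin(2*x)/4 + 3*exp(-2*x)*cos(2*x)/4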